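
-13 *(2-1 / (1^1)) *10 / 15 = -26 / 3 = -8.67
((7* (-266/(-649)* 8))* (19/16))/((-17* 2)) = -17689/22066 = -0.80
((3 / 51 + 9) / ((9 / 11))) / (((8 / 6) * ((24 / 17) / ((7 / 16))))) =5929 / 2304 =2.57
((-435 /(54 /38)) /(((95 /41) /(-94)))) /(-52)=-55883 /234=-238.82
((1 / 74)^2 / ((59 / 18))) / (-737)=-9 / 119056454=-0.00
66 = 66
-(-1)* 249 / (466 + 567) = 249 / 1033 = 0.24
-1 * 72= -72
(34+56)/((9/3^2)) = 90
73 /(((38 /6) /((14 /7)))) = 438 /19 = 23.05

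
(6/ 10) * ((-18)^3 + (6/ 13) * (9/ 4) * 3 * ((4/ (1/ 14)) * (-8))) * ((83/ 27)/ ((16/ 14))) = -151641/ 13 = -11664.69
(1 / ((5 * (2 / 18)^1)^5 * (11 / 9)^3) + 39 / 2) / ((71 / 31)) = 7697581077 / 590631250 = 13.03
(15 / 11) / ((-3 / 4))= -20 / 11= -1.82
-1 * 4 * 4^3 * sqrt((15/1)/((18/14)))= -874.41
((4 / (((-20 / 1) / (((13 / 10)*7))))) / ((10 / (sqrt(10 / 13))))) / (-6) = 7*sqrt(130) / 3000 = 0.03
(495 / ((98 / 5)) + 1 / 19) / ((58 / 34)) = 801091 / 53998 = 14.84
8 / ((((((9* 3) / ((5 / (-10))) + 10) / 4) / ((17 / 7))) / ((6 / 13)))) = -816 / 1001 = -0.82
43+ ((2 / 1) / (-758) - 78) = -13266 / 379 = -35.00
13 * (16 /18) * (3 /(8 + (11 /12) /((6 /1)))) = 2496 /587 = 4.25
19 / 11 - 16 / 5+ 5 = 194 / 55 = 3.53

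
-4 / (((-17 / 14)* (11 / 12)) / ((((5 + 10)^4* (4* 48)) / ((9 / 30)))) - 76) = 21772800000 / 413683200187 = 0.05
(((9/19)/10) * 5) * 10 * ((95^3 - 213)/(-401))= -38572290/7619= -5062.64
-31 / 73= -0.42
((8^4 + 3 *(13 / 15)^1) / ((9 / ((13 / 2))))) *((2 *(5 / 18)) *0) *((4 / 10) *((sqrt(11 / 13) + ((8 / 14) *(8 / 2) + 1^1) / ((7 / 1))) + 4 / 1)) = 0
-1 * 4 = -4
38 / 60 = 19 / 30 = 0.63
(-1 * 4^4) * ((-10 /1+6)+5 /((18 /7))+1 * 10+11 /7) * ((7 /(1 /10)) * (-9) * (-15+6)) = -13812480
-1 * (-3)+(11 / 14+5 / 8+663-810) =-7985 / 56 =-142.59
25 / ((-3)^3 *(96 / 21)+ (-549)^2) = 175 / 2108943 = 0.00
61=61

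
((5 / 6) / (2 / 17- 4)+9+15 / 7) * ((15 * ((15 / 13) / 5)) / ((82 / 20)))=757325 / 82082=9.23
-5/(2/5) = -25/2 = -12.50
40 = 40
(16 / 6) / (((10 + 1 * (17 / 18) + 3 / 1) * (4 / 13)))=156 / 251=0.62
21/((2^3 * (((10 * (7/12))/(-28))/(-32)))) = 2016/5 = 403.20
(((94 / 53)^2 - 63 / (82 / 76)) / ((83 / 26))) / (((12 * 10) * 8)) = -8271211 / 458833296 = -0.02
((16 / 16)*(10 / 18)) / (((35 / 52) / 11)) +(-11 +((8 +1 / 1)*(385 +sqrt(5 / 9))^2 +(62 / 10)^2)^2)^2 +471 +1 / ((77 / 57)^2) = 68558741061832609365265488*sqrt(5) / 3125 +66029118182530405116961525201151576 / 20844140625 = 3216811041915513564225616.00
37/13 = 2.85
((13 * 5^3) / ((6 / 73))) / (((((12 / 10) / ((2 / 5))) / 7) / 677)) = 562163875 / 18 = 31231326.39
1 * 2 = 2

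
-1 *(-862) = 862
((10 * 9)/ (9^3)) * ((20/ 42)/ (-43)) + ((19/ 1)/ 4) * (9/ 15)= 4167151/ 1462860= 2.85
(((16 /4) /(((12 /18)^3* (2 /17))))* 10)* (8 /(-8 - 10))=-510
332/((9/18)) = 664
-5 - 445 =-450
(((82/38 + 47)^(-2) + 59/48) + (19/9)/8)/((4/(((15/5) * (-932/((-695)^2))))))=-10928196523/5056437082800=-0.00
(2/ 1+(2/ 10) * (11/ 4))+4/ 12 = 173/ 60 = 2.88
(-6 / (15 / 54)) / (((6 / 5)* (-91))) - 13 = -1165 / 91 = -12.80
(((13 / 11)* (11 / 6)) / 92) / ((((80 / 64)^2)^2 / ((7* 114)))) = 110656 / 14375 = 7.70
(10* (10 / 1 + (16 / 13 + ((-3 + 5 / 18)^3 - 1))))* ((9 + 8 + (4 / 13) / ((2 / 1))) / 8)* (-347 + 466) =-100015431985 / 3942432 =-25368.97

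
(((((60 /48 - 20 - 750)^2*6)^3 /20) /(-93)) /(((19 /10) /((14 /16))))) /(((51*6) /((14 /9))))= -4602823176886962890625 /82026496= -56113858342638.00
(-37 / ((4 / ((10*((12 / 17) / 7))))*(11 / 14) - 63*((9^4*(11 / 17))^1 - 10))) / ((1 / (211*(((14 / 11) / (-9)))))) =-0.00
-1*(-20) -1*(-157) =177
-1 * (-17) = 17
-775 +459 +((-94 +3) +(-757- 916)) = -2080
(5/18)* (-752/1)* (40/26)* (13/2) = -18800/9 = -2088.89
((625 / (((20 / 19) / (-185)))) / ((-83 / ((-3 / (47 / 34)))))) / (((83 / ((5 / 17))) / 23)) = -151584375 / 647566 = -234.08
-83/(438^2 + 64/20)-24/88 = -0.27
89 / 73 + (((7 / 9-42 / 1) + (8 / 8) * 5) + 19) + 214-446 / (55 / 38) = -3980216 / 36135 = -110.15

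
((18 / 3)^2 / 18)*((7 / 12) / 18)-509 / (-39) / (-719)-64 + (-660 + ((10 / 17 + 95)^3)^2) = 18587294912184767360567189 / 24366296603844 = 762828065929.91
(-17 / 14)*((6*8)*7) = -408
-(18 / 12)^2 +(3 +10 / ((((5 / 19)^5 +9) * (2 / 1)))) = 29096507 / 22288016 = 1.31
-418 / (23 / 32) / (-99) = 5.87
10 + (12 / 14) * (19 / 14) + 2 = 13.16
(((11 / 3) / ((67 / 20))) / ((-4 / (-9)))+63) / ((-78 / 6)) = -4386 / 871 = -5.04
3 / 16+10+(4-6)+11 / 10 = 743 / 80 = 9.29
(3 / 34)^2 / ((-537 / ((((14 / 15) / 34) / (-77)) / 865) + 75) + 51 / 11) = 33 / 5522713954852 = 0.00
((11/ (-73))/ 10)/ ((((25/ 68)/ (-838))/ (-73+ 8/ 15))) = -340678844/ 136875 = -2488.98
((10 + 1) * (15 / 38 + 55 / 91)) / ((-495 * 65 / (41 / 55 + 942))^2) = 97777452889 / 10362658556250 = 0.01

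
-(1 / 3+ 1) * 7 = -28 / 3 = -9.33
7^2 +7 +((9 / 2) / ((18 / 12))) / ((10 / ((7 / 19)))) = 10661 / 190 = 56.11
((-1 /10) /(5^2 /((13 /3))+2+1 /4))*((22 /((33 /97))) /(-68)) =1261 /106335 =0.01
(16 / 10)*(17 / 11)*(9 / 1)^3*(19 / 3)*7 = 4395384 / 55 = 79916.07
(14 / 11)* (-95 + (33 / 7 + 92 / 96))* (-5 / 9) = 75035 / 1188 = 63.16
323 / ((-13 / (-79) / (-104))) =-204136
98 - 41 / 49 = 4761 / 49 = 97.16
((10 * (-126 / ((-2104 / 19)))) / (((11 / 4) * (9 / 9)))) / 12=1995 / 5786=0.34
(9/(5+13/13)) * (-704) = -1056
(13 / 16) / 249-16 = -63731 / 3984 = -16.00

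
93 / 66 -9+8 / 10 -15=-2397 / 110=-21.79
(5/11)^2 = 25/121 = 0.21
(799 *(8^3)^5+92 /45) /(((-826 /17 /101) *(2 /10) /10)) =-10860489435227200687420 /3717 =-2921842732103094077.86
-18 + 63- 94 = -49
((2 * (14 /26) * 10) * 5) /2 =350 /13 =26.92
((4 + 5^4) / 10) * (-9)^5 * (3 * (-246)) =13705331949 / 5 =2741066389.80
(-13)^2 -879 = -710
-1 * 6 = -6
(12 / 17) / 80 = 3 / 340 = 0.01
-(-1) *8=8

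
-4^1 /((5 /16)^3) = -16384 /125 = -131.07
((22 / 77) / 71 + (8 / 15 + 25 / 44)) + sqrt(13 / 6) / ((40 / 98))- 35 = -30.29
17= 17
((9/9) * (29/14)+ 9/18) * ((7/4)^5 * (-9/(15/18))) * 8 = -583443/160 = -3646.52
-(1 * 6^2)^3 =-46656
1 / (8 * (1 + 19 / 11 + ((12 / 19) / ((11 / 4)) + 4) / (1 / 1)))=209 / 11632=0.02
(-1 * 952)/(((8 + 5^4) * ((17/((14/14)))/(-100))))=5600/633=8.85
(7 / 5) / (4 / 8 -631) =-14 / 6305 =-0.00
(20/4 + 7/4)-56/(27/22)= -4199/108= -38.88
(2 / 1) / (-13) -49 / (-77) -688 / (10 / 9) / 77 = -37833 / 5005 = -7.56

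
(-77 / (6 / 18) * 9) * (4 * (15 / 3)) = -41580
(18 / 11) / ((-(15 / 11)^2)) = -22 / 25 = -0.88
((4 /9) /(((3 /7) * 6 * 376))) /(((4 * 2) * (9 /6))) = 7 /182736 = 0.00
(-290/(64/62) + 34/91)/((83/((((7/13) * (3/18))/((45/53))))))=-2405617/6732960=-0.36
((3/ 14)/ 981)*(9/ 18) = 1/ 9156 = 0.00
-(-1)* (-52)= -52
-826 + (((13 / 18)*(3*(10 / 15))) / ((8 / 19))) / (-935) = -55606567 / 67320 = -826.00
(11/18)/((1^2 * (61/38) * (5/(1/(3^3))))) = 0.00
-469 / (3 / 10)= -4690 / 3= -1563.33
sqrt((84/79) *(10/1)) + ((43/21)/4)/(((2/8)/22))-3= 2 *sqrt(16590)/79 + 883/21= 45.31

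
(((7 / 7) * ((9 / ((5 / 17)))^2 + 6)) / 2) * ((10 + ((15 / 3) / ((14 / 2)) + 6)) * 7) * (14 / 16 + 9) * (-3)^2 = 1959802533 / 400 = 4899506.33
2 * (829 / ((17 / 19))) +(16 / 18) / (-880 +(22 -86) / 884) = 6892885859 / 3719736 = 1853.06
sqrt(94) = 9.70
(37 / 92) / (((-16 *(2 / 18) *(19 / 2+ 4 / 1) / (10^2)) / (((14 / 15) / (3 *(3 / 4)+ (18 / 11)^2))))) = -31339 / 98739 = -0.32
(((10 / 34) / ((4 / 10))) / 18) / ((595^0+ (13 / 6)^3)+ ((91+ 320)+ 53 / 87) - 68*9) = -4350 / 20149607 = -0.00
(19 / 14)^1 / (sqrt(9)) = 19 / 42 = 0.45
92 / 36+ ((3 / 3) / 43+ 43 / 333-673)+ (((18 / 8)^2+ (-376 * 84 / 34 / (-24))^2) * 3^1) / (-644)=-677.29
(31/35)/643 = 31/22505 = 0.00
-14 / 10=-7 / 5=-1.40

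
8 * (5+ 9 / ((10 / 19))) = 884 / 5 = 176.80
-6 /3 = -2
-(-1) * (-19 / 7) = -19 / 7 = -2.71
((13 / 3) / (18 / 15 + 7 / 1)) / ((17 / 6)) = 130 / 697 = 0.19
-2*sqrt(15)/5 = -1.55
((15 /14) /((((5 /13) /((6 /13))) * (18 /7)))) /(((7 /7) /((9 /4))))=9 /8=1.12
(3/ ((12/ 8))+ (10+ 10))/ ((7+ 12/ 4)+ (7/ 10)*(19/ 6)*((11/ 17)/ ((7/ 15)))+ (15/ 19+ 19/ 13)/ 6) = 1108536/ 677653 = 1.64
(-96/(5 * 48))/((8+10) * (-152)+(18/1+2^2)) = 1/6785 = 0.00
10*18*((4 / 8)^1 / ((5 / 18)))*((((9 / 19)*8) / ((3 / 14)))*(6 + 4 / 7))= 715392 / 19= 37652.21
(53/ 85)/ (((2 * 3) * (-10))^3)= -53/ 18360000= -0.00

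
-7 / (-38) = 0.18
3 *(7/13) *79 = 1659/13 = 127.62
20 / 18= 10 / 9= 1.11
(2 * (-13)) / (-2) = 13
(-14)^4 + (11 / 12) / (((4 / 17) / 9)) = 615217 / 16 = 38451.06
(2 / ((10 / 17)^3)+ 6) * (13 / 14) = 102869 / 7000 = 14.70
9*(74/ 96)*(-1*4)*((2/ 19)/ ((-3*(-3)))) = -37/ 114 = -0.32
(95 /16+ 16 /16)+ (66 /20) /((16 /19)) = 1737 /160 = 10.86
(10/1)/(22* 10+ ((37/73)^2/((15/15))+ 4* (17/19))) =1012510/22663603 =0.04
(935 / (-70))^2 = 178.41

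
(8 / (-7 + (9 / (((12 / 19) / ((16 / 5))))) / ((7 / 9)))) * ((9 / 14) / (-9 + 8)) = -180 / 1807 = -0.10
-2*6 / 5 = -12 / 5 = -2.40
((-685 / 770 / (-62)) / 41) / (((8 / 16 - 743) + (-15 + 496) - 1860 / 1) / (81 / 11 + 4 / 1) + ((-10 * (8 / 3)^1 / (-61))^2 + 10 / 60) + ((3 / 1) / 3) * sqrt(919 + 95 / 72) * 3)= -894679695034868250 / 362720549765299584805331 - 2400739024640625 * sqrt(132526) / 725441099530599169610662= -0.00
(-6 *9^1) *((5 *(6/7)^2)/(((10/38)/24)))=-886464/49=-18091.10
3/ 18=1/ 6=0.17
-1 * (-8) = 8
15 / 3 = 5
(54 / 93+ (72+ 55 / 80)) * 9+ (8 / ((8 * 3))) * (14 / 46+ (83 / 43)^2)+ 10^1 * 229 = 62241467523 / 21093392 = 2950.76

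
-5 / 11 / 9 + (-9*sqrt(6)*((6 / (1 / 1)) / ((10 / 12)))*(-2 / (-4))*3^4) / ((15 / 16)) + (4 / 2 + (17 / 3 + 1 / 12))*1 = 3049 / 396 - 69984*sqrt(6) / 25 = -6849.30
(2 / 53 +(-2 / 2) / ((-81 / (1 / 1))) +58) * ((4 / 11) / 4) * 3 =249209 / 15741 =15.83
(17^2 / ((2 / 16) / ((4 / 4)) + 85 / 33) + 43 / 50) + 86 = 6911359 / 35650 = 193.87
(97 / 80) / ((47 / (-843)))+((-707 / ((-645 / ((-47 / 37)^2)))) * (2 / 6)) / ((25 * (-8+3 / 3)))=-1083230805793 / 49801482000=-21.75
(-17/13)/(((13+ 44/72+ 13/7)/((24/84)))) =-612/25337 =-0.02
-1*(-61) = 61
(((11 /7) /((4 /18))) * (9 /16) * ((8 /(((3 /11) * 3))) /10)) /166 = 1089 /46480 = 0.02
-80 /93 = -0.86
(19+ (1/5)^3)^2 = 5645376/15625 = 361.30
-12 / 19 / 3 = -4 / 19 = -0.21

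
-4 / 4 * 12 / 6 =-2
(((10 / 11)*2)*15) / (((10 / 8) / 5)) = 1200 / 11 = 109.09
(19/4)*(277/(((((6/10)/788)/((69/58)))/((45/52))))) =5365496925/3016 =1779010.92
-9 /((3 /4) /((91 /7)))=-156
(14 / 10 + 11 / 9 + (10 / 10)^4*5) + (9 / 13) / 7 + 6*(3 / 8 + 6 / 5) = 281263 / 16380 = 17.17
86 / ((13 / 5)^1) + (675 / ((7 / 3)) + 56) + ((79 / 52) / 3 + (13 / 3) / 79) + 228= 4027547 / 6636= 606.92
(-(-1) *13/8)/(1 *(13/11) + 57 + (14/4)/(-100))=3575/127923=0.03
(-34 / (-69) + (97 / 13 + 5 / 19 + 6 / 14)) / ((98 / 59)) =60857261 / 11691498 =5.21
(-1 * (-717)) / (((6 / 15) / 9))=32265 / 2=16132.50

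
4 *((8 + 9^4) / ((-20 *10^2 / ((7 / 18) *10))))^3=-97228123877087 / 11664000000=-8335.74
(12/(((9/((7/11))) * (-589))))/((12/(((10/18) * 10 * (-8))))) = 2800/524799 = 0.01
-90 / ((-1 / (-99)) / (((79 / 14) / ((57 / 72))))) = -8446680 / 133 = -63508.87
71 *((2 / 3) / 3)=142 / 9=15.78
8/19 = 0.42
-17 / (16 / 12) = -51 / 4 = -12.75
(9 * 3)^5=14348907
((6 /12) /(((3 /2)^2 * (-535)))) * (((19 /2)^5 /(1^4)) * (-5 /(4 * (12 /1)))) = 2476099 /739584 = 3.35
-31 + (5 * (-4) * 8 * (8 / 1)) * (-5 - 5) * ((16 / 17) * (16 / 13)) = 14796.15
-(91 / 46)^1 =-91 / 46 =-1.98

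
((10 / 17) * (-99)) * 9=-8910 / 17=-524.12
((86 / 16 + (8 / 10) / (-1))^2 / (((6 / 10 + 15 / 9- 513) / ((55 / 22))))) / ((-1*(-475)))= -100467 / 465788800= -0.00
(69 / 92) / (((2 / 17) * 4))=51 / 32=1.59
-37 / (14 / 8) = -148 / 7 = -21.14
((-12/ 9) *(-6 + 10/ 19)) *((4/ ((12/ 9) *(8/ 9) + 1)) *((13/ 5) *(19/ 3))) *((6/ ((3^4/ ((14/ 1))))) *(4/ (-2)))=-1211392/ 2655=-456.27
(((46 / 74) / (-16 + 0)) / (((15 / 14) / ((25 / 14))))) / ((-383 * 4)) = 115 / 2720832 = 0.00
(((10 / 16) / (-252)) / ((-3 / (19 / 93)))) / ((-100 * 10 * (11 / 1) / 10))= -19 / 123742080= -0.00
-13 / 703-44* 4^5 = -31674381 / 703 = -45056.02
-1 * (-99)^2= -9801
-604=-604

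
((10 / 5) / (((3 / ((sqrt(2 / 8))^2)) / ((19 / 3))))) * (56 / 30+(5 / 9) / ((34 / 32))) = 17366 / 6885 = 2.52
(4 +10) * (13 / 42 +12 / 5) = 37.93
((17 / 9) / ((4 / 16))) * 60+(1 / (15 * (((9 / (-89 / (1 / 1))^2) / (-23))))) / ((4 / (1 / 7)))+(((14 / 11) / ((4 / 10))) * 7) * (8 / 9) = 17668787 / 41580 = 424.93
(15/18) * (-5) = -4.17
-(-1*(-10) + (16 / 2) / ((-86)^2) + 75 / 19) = -490023 / 35131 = -13.95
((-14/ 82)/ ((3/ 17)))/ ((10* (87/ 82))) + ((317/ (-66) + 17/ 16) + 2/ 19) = -16261951/ 4363920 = -3.73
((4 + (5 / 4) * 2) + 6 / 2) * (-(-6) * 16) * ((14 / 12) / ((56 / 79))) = 1501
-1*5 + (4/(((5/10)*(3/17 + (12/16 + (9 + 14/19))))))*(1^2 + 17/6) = -3817/1797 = -2.12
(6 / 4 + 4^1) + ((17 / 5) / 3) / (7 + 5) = 1007 / 180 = 5.59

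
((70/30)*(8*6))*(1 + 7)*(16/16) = 896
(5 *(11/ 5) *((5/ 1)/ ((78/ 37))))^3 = 8427392875/ 474552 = 17758.63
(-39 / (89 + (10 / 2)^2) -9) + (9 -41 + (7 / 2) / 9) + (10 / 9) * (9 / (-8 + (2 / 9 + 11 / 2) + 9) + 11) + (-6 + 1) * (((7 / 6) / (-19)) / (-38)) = -42853373 / 1572516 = -27.25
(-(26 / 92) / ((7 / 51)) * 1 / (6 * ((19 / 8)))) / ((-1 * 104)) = 17 / 12236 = 0.00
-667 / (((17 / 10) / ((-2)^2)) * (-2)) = 13340 / 17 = 784.71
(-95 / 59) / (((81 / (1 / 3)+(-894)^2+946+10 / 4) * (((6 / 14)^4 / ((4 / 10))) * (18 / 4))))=-364952 / 68854374405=-0.00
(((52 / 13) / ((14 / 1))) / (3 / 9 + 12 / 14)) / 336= 1 / 1400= 0.00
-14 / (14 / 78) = -78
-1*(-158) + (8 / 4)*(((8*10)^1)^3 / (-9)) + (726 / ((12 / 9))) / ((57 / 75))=-38612939 / 342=-112903.33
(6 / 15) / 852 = 1 / 2130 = 0.00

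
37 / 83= 0.45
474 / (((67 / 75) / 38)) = 1350900 / 67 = 20162.69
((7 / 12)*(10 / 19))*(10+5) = 175 / 38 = 4.61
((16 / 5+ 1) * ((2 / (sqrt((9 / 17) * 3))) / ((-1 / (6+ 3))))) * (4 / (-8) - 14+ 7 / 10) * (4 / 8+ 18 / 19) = 15939 * sqrt(51) / 95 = 1198.18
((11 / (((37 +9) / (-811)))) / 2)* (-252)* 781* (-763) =-334911191769 / 23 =-14561356163.87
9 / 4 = 2.25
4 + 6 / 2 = 7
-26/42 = -13/21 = -0.62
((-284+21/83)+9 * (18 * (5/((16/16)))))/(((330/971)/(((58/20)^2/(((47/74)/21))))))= 9238206734071/21455500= 430575.22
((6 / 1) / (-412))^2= 9 / 42436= 0.00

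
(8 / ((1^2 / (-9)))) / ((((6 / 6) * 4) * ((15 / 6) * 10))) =-18 / 25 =-0.72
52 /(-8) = -13 /2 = -6.50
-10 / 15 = -2 / 3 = -0.67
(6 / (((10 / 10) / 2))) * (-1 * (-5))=60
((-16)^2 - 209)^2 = 2209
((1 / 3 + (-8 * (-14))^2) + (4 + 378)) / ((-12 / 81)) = -349011 / 4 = -87252.75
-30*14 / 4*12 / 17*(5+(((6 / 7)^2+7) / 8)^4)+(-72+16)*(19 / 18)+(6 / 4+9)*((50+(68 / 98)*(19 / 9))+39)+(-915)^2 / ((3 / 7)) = 252114529212063547 / 129026128896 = 1953980.42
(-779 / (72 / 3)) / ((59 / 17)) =-13243 / 1416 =-9.35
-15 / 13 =-1.15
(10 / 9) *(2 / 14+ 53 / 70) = 1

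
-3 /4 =-0.75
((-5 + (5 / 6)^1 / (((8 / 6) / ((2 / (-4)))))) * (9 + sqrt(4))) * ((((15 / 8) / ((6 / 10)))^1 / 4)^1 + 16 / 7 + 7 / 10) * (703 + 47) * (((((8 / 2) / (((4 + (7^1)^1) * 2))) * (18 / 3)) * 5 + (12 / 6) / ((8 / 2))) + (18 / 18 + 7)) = -8257110375 / 3584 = -2303881.24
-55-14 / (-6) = -158 / 3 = -52.67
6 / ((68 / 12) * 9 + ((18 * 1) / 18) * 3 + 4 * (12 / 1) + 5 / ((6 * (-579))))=20844 / 354343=0.06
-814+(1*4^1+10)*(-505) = -7884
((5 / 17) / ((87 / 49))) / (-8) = -245 / 11832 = -0.02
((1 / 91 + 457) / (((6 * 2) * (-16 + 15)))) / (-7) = 10397 / 1911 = 5.44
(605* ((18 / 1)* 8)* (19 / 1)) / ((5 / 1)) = 331056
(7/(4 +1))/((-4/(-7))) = 49/20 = 2.45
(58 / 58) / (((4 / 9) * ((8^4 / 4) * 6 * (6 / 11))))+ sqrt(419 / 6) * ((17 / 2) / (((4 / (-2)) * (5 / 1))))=11 / 16384 -17 * sqrt(2514) / 120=-7.10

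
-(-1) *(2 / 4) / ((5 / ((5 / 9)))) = 1 / 18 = 0.06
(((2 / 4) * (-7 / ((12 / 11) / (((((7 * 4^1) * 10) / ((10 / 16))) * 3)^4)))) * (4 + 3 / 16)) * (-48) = 2104130229239808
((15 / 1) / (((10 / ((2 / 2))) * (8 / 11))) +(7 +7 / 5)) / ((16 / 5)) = 837 / 256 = 3.27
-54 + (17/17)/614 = -33155/614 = -54.00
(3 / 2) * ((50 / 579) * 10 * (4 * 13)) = 13000 / 193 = 67.36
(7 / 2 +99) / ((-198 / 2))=-205 / 198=-1.04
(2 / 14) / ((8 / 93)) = 93 / 56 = 1.66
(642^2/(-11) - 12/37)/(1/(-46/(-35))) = -20043120/407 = -49246.00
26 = 26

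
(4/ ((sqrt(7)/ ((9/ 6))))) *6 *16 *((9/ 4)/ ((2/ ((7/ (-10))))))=-324 *sqrt(7)/ 5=-171.44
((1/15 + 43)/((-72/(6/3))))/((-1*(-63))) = -323/17010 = -0.02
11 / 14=0.79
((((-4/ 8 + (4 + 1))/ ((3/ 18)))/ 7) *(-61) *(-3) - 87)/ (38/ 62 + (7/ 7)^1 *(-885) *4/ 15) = -134292/ 51079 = -2.63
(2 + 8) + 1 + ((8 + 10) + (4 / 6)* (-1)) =85 / 3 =28.33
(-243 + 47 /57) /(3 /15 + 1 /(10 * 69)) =-3174920 /2641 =-1202.17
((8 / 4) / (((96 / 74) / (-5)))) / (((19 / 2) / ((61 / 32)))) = -11285 / 7296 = -1.55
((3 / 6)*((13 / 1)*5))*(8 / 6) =130 / 3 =43.33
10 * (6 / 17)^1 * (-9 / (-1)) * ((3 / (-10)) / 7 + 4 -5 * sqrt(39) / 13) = 14958 / 119 -2700 * sqrt(39) / 221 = 49.40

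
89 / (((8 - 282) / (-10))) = 445 / 137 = 3.25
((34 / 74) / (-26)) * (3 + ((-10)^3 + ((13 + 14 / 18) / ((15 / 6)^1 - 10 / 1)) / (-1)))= 61727 / 3510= 17.59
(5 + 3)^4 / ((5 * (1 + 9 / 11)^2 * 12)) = 7744 / 375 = 20.65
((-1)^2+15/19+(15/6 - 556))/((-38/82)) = 859565/722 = 1190.53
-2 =-2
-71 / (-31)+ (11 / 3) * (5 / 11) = 368 / 93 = 3.96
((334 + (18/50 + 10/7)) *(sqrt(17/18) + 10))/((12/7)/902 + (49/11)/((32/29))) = 424033808 *sqrt(34)/30601425 + 1696135232/2040095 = 912.20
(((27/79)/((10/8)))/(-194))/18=-3/38315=-0.00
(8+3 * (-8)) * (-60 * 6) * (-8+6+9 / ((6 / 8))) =57600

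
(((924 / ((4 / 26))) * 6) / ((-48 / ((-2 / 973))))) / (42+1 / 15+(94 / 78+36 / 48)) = 167310 / 4772843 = 0.04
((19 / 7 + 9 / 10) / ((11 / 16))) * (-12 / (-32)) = 69 / 35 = 1.97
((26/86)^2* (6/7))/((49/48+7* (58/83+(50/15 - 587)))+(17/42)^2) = -84835296/4417638157171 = -0.00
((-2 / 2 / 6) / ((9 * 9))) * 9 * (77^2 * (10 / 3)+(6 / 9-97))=-364.20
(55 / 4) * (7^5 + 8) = 924825 / 4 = 231206.25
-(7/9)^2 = -49/81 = -0.60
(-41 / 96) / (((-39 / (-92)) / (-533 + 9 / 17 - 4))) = 358340 / 663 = 540.48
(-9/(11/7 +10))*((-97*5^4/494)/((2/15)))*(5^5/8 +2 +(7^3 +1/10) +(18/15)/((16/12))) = 12504209375/23712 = 527336.77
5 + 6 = 11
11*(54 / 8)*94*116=809622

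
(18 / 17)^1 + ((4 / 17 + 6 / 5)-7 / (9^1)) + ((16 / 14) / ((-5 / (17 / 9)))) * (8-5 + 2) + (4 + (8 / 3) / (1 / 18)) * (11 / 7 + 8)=380413 / 765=497.27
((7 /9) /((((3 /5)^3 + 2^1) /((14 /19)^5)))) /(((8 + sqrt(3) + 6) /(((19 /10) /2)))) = 329417200 /62703818829-23529800*sqrt(3) /62703818829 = 0.00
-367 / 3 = -122.33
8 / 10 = 4 / 5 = 0.80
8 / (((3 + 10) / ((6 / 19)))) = 48 / 247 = 0.19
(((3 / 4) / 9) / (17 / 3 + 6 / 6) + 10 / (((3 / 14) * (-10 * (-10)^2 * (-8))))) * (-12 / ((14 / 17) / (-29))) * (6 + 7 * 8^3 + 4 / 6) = 14604139 / 525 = 27817.41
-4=-4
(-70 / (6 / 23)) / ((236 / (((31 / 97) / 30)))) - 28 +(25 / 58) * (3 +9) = -272925811 / 11949624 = -22.84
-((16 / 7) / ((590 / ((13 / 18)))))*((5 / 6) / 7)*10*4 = -1040 / 78057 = -0.01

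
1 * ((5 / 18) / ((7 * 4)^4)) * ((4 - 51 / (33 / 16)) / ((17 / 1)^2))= -95 / 2930987136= -0.00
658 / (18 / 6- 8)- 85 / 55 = -7323 / 55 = -133.15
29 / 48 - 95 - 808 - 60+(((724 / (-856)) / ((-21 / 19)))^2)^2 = -24525126010497839 / 25492491882081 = -962.05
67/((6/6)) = 67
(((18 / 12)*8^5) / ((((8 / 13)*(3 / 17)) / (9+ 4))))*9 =52955136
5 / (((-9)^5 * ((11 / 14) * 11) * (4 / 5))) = -175 / 14289858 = -0.00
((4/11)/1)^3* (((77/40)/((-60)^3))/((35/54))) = -1/1512500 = -0.00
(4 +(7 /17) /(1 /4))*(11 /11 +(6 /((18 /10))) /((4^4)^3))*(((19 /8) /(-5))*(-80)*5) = 2390753755 /2228224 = 1072.94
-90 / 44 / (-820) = 9 / 3608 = 0.00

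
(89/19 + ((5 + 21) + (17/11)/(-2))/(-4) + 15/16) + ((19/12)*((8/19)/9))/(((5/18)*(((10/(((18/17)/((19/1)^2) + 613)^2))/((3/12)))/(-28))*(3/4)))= -139489406908300081/1491445652400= -93526.31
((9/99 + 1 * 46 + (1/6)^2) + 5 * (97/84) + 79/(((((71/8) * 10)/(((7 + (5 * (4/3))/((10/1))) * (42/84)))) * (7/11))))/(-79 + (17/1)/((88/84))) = -28170949/30886065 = -0.91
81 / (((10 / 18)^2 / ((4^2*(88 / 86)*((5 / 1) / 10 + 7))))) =6928416 / 215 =32225.19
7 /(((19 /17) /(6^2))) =4284 /19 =225.47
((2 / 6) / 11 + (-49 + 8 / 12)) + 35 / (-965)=-307873 / 6369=-48.34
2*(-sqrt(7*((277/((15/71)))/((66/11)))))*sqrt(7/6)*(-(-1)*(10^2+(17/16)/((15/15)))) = -3773*sqrt(295005)/240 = -8538.67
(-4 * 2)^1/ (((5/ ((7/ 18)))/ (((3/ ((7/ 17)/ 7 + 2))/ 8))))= -17/ 150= -0.11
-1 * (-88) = 88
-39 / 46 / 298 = -39 / 13708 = -0.00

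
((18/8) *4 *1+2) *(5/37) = 55/37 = 1.49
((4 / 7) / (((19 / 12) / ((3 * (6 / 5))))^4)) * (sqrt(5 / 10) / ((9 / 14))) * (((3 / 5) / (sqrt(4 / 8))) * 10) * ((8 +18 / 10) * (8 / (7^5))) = 92876046336 / 139687821875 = 0.66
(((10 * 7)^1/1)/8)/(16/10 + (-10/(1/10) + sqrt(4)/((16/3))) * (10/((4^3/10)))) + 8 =783208/98601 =7.94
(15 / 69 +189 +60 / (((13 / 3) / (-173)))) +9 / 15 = -3297323 / 1495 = -2205.57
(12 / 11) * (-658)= -7896 / 11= -717.82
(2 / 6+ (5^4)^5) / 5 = 286102294921876 / 15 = 19073486328125.07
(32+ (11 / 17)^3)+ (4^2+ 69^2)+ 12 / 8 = 47270635 / 9826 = 4810.77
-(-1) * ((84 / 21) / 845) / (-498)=-2 / 210405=-0.00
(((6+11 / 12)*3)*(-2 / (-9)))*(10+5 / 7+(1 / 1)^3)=54.02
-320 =-320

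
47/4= 11.75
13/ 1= 13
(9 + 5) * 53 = 742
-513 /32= -16.03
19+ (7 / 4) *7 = 125 / 4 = 31.25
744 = 744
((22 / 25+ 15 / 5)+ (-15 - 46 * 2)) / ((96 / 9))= -3867 / 400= -9.67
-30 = -30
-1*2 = -2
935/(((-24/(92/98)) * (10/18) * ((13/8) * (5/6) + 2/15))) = -15180/343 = -44.26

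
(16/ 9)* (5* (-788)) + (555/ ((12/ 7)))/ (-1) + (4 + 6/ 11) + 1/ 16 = -11600561/ 1584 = -7323.59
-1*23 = -23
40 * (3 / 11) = 120 / 11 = 10.91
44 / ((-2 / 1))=-22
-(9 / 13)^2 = -81 / 169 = -0.48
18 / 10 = 9 / 5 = 1.80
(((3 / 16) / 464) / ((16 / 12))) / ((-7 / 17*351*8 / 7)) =-17 / 9265152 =-0.00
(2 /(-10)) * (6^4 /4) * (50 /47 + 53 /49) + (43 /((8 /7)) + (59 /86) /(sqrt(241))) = -9341057 /92120 + 59 * sqrt(241) /20726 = -101.36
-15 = -15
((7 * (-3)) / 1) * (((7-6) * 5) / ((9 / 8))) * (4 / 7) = -160 / 3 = -53.33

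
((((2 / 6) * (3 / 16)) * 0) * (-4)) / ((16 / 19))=0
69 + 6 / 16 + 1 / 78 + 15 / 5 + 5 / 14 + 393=1017187 / 2184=465.74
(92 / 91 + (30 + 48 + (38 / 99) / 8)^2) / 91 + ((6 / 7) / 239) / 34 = 353243904076237 / 5276184561648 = 66.95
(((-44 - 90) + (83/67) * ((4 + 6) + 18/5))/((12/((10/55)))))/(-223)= 0.01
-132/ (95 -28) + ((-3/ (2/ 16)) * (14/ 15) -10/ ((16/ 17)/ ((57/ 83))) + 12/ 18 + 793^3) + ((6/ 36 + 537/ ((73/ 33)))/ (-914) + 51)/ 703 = 7804553487668824948211/ 15650511151560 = 498677226.07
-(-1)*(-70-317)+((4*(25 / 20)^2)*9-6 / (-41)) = -54219 / 164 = -330.60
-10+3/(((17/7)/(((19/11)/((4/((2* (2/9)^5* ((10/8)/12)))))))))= -110420965/11042163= -10.00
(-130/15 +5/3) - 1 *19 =-26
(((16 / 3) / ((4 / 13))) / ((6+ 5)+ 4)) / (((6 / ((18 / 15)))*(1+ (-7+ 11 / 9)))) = -52 / 1075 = -0.05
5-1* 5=0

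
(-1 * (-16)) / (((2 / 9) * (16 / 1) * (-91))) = -9 / 182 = -0.05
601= 601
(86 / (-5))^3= -636056 / 125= -5088.45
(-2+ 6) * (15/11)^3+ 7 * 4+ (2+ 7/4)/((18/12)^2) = 39.81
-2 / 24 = -1 / 12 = -0.08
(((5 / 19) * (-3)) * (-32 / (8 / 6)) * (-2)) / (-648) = 10 / 171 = 0.06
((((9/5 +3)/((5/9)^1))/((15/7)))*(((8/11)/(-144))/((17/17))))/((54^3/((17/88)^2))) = -2023/419169168000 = -0.00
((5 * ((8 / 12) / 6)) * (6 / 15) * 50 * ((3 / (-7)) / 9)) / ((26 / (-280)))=2000 / 351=5.70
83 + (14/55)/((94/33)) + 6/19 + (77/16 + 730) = 818.22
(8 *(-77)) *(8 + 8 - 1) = -9240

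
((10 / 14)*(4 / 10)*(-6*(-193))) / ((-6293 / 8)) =-18528 / 44051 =-0.42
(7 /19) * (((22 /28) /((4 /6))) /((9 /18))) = 33 /38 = 0.87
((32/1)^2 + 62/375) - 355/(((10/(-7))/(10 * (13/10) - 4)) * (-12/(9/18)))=5585867/6000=930.98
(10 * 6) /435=4 /29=0.14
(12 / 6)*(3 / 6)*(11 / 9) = 11 / 9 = 1.22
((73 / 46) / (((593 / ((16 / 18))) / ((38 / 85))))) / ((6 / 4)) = 22192 / 31301505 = 0.00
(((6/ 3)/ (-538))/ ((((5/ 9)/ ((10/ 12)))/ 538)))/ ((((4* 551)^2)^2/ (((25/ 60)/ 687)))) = -5/ 64842998443097088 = -0.00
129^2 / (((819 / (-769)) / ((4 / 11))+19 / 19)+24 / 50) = -29760300 / 2591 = -11486.03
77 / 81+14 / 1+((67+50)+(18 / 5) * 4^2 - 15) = 70693 / 405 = 174.55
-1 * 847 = -847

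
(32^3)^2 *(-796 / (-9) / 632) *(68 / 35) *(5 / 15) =7264937181184 / 74655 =97313471.05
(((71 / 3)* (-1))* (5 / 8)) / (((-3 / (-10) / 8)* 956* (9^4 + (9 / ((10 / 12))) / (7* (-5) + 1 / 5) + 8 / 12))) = -51475 / 818581692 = -0.00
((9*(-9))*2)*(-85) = 13770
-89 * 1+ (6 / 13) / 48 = -9255 / 104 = -88.99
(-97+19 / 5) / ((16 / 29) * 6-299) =13514 / 42875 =0.32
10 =10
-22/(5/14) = -308/5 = -61.60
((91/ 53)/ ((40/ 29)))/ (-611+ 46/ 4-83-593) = -2639/ 2704060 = -0.00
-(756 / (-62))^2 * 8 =-1143072 / 961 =-1189.46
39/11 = 3.55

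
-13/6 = -2.17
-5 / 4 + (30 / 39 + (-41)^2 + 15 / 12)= 21863 / 13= 1681.77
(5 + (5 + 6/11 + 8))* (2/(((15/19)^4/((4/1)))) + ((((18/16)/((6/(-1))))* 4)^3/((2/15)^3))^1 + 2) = -68468661253/23760000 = -2881.68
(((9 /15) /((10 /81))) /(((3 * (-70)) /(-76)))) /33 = 0.05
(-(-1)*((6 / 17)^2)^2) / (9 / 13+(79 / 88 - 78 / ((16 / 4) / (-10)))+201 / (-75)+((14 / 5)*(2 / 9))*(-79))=333590400 / 3111976006363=0.00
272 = 272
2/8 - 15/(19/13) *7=-5441/76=-71.59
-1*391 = -391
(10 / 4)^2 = 25 / 4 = 6.25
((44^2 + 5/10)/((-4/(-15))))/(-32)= -58095/256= -226.93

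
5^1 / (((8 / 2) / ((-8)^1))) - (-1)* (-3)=-13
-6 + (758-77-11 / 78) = 674.86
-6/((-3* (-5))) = -2/5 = -0.40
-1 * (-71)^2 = -5041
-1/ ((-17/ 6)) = 6/ 17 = 0.35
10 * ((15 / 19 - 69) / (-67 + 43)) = 540 / 19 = 28.42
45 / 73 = 0.62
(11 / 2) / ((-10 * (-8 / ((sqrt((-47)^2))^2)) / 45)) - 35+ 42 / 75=5439723 / 800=6799.65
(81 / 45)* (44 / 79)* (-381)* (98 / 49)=-301752 / 395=-763.93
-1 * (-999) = 999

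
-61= -61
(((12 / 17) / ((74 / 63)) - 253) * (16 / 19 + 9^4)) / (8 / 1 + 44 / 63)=-1246976534475 / 6549148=-190402.86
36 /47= 0.77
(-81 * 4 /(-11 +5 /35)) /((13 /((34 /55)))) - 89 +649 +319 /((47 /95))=770156691 /638495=1206.21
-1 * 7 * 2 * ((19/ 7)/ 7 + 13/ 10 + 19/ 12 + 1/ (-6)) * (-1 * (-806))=-35030.30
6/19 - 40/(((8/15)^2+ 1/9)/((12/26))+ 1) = -1010958/47633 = -21.22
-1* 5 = -5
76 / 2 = 38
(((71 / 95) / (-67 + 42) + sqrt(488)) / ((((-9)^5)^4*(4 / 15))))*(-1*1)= 71 / 7699854790736054907300 - 5*sqrt(122) / 8105110306037952534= -0.00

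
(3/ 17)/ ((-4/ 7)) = -21/ 68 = -0.31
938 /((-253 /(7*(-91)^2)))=-54373046 /253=-214913.23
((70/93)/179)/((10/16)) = 112/16647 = 0.01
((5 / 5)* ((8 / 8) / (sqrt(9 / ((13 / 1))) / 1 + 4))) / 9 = 0.02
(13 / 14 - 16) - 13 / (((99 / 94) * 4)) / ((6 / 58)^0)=-12583 / 693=-18.16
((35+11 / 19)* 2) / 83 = 1352 / 1577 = 0.86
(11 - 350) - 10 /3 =-1027 /3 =-342.33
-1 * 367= -367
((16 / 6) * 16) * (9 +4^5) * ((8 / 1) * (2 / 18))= 1057792 / 27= 39177.48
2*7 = 14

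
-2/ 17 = -0.12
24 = 24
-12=-12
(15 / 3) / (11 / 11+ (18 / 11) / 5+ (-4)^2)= 275 / 953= 0.29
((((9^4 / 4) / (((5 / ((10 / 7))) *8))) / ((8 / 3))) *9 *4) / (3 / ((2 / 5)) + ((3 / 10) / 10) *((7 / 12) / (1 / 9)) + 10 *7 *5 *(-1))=-4428675 / 1917118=-2.31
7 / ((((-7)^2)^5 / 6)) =6 / 40353607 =0.00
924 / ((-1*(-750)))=154 / 125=1.23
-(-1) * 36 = 36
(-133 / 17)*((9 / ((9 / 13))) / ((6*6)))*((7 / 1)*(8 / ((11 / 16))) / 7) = -55328 / 1683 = -32.87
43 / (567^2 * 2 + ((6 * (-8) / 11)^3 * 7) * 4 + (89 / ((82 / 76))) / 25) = 58663825 / 874029321992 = 0.00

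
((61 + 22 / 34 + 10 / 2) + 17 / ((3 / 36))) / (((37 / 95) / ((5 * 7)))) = 15298325 / 629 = 24321.66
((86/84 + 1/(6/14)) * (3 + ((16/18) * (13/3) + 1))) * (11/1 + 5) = 79712/189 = 421.76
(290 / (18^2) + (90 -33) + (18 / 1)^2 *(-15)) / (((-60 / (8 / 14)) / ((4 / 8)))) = 777941 / 34020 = 22.87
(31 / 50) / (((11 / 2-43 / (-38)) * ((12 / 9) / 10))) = 589 / 840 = 0.70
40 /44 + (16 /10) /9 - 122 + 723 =298033 /495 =602.09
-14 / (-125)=14 / 125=0.11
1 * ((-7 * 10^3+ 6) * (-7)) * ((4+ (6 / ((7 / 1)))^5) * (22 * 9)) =103866439248 / 2401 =43259658.16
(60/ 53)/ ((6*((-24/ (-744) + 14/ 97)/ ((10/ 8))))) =75175/ 56286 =1.34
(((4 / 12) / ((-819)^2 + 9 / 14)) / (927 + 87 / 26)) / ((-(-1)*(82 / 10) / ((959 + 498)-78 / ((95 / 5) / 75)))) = 39736060 / 530851296456459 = 0.00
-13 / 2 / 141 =-13 / 282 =-0.05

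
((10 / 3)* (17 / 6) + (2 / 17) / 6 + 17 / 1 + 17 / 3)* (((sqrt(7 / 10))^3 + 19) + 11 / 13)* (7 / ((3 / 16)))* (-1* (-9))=963536* sqrt(70) / 1275 + 47350912 / 221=220580.28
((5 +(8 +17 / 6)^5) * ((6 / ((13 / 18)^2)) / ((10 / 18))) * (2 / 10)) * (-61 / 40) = -127404179649 / 135200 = -942338.61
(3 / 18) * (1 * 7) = 7 / 6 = 1.17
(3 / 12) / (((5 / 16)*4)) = 1 / 5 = 0.20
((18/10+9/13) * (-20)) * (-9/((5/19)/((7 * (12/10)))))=4653936/325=14319.80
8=8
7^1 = 7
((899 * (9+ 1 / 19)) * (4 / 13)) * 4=2474048 / 247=10016.39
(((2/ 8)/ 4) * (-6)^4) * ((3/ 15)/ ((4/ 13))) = 1053/ 20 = 52.65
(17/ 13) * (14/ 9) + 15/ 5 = 589/ 117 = 5.03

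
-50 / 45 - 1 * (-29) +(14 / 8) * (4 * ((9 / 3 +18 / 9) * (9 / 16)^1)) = 6851 / 144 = 47.58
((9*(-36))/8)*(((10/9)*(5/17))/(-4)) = 225/68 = 3.31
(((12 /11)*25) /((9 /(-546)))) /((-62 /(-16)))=-145600 /341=-426.98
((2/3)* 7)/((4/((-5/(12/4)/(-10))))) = 7/36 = 0.19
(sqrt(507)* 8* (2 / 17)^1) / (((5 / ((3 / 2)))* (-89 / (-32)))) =9984* sqrt(3) / 7565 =2.29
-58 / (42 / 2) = -58 / 21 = -2.76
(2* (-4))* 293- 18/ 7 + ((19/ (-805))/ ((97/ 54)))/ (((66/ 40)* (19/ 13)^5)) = -52533785772682/ 22387453627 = -2346.57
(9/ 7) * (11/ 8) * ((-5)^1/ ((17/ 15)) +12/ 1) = 12771/ 952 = 13.41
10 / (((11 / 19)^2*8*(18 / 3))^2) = 651605 / 16866432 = 0.04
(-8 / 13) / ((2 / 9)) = -36 / 13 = -2.77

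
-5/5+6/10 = -2/5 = -0.40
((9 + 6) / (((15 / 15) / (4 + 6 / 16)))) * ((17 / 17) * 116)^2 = 883050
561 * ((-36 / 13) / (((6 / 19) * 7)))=-63954 / 91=-702.79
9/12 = 3/4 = 0.75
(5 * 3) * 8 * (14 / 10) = 168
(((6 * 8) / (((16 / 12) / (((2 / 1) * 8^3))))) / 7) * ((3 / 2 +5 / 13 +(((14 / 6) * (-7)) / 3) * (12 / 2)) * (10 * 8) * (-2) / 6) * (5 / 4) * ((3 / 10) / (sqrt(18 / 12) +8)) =67436544 / 325-4214784 * sqrt(6) / 325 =175730.69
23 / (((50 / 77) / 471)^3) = 1097141727661749 / 125000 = 8777133821.29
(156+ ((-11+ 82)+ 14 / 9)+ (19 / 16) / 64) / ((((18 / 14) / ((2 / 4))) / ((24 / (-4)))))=-14745773 / 27648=-533.34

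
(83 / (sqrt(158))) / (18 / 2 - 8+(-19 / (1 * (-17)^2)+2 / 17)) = 23987 * sqrt(158) / 48032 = 6.28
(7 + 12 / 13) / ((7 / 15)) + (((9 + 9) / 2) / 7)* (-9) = 492 / 91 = 5.41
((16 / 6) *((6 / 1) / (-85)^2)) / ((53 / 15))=48 / 76585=0.00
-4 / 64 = -1 / 16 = -0.06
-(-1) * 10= 10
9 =9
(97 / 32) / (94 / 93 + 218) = 9021 / 651776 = 0.01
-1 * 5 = -5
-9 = -9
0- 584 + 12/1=-572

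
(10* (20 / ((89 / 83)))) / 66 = 8300 / 2937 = 2.83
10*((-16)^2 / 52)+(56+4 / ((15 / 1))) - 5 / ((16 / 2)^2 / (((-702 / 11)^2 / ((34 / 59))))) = -5733006197 / 12835680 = -446.65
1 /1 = 1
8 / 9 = 0.89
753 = 753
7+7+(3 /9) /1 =43 /3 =14.33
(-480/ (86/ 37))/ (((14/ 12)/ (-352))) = 18754560/ 301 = 62307.51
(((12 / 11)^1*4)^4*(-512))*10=-27179089920 / 14641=-1856368.41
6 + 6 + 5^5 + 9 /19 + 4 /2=59650 /19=3139.47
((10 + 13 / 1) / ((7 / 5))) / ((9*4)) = 115 / 252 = 0.46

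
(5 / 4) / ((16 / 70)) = 175 / 32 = 5.47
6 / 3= 2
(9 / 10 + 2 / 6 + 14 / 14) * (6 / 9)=67 / 45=1.49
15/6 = 5/2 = 2.50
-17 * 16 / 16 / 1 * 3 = -51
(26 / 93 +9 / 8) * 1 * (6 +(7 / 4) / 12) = 8.63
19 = 19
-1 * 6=-6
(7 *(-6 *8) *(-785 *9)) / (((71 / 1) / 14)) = 33233760 / 71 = 468081.13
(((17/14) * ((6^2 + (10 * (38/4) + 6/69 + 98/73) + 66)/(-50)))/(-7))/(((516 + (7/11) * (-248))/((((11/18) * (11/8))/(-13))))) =-0.00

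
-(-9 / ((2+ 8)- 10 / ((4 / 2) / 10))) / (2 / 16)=-9 / 5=-1.80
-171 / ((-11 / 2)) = 342 / 11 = 31.09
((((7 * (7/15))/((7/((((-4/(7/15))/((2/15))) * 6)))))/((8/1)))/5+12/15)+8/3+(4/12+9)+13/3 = 379/30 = 12.63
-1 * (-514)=514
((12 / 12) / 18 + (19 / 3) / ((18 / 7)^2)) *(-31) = -30535 / 972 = -31.41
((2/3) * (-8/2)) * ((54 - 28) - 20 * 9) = 1232/3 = 410.67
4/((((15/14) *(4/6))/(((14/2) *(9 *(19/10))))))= 16758/25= 670.32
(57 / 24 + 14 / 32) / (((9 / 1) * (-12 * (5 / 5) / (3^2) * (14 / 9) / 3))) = -405 / 896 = -0.45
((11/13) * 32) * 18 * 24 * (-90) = -13685760/13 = -1052750.77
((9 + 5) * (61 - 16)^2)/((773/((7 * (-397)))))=-78784650/773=-101920.63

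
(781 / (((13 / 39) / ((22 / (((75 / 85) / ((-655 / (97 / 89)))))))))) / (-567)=3405523946 / 54999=61919.74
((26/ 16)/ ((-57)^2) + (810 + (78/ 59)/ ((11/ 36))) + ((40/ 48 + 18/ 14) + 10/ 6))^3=901544111317279639674539581529287/ 1646445295343084845948416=547570037.02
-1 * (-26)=26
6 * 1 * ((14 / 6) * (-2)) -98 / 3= -182 / 3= -60.67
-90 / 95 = -18 / 19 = -0.95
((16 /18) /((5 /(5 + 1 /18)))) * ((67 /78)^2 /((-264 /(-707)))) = 22216061 /12509640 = 1.78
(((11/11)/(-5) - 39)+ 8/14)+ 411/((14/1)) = -649/70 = -9.27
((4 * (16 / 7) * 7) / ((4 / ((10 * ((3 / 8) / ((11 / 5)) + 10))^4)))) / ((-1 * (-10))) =80205131328125 / 468512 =171191199.65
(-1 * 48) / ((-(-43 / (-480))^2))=5981.18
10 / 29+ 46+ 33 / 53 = 72189 / 1537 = 46.97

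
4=4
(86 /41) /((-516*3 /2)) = -1 /369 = -0.00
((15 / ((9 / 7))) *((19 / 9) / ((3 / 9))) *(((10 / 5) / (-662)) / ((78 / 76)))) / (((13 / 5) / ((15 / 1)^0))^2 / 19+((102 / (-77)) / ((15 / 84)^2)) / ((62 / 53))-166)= 818621650 / 757086631821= 0.00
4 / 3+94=286 / 3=95.33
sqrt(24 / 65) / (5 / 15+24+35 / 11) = 33 *sqrt(390) / 29510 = 0.02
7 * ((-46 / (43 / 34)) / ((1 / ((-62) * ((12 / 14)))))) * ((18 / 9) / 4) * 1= 290904 / 43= 6765.21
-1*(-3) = 3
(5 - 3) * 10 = 20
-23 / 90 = -0.26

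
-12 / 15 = -4 / 5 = -0.80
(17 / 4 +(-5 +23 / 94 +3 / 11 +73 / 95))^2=11081562361 / 38596531600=0.29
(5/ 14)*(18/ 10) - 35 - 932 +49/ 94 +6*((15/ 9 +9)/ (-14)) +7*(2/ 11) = -969.13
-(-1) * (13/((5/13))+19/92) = 15643/460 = 34.01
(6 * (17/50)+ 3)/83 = 126/2075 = 0.06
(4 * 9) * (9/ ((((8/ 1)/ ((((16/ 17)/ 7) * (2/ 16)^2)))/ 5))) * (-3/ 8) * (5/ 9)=-675/ 7616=-0.09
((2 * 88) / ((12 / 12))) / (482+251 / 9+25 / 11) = 1089 / 3169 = 0.34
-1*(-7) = 7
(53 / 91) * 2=106 / 91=1.16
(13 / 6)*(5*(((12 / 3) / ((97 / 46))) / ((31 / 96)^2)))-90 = 9981030 / 93217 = 107.07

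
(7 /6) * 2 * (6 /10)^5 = 567 /3125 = 0.18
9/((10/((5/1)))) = 9/2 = 4.50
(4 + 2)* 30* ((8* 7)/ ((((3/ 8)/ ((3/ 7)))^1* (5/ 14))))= 32256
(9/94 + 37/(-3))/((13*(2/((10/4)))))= -17255/14664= -1.18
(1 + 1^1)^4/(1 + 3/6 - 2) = -32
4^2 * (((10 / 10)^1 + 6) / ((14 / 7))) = 56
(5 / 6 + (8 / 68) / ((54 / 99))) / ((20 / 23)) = 2461 / 2040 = 1.21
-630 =-630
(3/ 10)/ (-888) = -1/ 2960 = -0.00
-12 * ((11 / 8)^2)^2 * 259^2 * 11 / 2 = -15825383.98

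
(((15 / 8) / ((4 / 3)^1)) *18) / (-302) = -405 / 4832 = -0.08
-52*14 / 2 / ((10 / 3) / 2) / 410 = -546 / 1025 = -0.53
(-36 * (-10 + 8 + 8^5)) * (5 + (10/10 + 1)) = -8257032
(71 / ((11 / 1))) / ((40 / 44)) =71 / 10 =7.10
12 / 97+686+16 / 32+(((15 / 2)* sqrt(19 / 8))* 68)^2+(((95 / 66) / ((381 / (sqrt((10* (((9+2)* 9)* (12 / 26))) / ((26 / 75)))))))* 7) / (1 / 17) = 56525* sqrt(110) / 36322+59987140 / 97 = 618440.45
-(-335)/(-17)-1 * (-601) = 581.29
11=11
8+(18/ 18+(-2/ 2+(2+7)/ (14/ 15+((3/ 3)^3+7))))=1207/ 134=9.01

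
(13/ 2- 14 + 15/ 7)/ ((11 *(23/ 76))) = -1.61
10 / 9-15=-125 / 9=-13.89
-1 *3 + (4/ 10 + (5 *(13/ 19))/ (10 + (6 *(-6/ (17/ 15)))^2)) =-14529021/ 5595310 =-2.60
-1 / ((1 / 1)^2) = -1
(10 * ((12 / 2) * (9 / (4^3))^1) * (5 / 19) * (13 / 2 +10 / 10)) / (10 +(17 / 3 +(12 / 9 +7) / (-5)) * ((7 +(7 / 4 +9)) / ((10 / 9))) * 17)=0.02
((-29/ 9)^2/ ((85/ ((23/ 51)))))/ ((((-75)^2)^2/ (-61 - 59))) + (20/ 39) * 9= 44440521425828/ 9628780078125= 4.62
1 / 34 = 0.03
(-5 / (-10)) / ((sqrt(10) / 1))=sqrt(10) / 20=0.16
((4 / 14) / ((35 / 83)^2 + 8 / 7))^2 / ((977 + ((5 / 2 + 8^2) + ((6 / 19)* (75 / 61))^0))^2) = 759333136 / 17700211814032449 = 0.00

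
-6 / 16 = -3 / 8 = -0.38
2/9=0.22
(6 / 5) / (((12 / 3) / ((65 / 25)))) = 39 / 50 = 0.78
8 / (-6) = -4 / 3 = -1.33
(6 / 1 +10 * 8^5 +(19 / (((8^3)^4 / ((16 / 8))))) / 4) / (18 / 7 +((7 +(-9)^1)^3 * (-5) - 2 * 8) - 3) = 315257746351980677 / 22677427322880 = 13901.83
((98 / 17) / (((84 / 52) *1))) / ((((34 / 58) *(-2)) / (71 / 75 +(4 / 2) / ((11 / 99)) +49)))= -13448344 / 65025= -206.82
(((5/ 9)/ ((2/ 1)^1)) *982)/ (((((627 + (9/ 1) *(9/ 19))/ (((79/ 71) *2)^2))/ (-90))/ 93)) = -180489095900/ 10076959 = -17911.07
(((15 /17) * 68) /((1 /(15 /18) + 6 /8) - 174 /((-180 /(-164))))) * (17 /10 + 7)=-6264 /1879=-3.33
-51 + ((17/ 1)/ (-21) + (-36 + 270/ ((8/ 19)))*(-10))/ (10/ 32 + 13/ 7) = -2071091/ 729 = -2841.00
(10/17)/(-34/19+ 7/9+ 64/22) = 18810/60673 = 0.31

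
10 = 10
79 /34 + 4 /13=1163 /442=2.63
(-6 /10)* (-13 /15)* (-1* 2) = -26 /25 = -1.04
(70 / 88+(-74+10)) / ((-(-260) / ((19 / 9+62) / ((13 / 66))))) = -534879 / 6760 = -79.12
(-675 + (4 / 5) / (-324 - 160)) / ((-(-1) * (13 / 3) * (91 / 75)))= -18376920 / 143143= -128.38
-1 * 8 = -8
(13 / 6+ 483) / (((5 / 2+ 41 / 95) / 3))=276545 / 557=496.49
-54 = -54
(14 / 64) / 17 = 7 / 544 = 0.01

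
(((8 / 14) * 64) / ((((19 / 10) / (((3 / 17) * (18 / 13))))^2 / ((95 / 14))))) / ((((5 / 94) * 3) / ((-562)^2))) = 369382842777600 / 45470971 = 8123487.02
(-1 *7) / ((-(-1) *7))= -1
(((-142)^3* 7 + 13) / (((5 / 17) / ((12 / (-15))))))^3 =162029871111272640336386.70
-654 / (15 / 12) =-2616 / 5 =-523.20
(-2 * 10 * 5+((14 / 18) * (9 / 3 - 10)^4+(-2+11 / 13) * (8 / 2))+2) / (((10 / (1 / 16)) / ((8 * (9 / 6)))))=41297 / 312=132.36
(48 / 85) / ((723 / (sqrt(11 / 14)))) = 8* sqrt(154) / 143395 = 0.00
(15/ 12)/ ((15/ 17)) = 17/ 12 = 1.42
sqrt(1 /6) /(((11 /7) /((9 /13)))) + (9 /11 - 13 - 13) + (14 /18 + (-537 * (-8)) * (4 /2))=21 * sqrt(6) /286 + 848192 /99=8567.78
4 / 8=1 / 2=0.50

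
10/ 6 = 5/ 3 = 1.67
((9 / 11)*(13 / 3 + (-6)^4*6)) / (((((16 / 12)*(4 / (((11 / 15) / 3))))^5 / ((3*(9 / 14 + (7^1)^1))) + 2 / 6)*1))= 329091364503 / 11147690832457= 0.03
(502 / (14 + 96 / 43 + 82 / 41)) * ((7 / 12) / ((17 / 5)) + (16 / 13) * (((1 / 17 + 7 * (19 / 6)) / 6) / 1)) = 406216141 / 3118752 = 130.25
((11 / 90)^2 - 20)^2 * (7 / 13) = 183433674487 / 852930000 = 215.06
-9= -9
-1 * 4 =-4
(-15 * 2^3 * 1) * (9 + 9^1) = -2160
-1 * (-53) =53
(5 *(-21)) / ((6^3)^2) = -35 / 15552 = -0.00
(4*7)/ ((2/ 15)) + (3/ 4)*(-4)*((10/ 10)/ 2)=417/ 2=208.50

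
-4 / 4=-1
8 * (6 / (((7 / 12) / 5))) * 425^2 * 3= 1560600000 / 7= 222942857.14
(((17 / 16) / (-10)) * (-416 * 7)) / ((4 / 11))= 17017 / 20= 850.85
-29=-29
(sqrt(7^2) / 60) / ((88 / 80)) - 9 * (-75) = 44557 / 66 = 675.11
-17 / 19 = -0.89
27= 27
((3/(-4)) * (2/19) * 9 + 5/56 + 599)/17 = 636675/18088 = 35.20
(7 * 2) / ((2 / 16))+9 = 121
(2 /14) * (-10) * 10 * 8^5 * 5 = -16384000 /7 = -2340571.43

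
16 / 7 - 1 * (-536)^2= -2011056 / 7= -287293.71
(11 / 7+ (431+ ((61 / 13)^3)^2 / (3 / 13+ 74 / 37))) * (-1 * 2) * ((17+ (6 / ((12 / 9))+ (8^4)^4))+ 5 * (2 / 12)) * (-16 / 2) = 253003606817649896389734480 / 10767497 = 23496974906763372805.19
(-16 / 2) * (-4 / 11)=32 / 11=2.91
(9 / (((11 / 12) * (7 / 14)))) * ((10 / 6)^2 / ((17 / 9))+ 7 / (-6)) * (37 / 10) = 20646 / 935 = 22.08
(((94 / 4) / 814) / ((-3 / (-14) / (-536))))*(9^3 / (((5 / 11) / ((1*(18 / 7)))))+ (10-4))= -606925664 / 2035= -298243.57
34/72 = 17/36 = 0.47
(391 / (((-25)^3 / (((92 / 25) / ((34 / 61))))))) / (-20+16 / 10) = 1403 / 156250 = 0.01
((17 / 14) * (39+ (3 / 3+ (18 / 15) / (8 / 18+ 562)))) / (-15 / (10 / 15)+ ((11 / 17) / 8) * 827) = 585198412 / 534787645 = 1.09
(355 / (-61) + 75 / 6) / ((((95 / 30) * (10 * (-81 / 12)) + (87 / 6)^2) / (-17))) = 13855 / 427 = 32.45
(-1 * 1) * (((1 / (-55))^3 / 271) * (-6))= -6 / 45087625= -0.00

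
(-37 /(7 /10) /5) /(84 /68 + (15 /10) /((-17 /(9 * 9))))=2516 /1407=1.79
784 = 784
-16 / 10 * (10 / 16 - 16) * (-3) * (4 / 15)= -492 / 25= -19.68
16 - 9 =7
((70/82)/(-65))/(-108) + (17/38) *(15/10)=367037/546858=0.67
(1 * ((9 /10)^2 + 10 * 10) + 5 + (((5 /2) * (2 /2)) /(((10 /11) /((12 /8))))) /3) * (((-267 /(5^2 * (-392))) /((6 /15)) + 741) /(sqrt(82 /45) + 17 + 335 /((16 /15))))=2968798237845687 /12373464447400-373645237914 * sqrt(410) /7733415279625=238.95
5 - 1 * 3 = 2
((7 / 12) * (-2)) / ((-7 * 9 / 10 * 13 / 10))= 0.14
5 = 5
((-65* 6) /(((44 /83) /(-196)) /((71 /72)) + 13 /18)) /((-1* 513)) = 1.06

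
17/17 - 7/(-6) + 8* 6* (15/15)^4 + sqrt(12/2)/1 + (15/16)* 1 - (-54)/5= sqrt(6) + 14857/240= 64.35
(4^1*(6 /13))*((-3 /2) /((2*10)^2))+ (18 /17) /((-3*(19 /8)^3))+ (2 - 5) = -459794727 /151583900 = -3.03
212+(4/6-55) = 473/3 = 157.67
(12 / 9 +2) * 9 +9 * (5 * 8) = 390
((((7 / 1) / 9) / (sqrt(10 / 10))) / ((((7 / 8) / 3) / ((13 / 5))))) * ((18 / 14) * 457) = 142584 / 35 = 4073.83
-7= -7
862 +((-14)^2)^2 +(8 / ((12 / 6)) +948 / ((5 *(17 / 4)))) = 3342762 / 85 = 39326.61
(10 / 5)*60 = 120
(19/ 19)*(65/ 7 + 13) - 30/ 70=21.86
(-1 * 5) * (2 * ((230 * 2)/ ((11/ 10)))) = -46000/ 11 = -4181.82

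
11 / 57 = 0.19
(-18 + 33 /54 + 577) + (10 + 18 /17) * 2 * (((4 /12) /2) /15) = 285527 /510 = 559.86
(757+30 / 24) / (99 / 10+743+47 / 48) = 181980 / 180931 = 1.01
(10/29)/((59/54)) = 540/1711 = 0.32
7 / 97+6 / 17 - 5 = -4.57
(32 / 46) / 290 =8 / 3335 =0.00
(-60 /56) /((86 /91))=-195 /172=-1.13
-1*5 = -5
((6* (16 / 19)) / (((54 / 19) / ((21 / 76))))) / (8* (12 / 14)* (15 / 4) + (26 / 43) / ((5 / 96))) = 10535 / 800451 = 0.01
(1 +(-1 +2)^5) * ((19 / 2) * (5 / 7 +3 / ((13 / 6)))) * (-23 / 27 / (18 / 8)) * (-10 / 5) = 667736 / 22113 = 30.20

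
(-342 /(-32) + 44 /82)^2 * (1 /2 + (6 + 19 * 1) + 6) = 3415467447 /860672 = 3968.37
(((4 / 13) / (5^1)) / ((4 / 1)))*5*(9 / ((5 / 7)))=63 / 65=0.97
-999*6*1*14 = -83916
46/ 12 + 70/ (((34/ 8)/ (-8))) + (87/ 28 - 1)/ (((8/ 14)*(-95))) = -9920249/ 77520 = -127.97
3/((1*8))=3/8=0.38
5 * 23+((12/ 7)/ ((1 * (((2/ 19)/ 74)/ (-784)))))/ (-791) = 147971/ 113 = 1309.48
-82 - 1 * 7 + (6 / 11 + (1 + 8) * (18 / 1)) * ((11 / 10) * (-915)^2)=149695741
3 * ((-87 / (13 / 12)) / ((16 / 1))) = -783 / 52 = -15.06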